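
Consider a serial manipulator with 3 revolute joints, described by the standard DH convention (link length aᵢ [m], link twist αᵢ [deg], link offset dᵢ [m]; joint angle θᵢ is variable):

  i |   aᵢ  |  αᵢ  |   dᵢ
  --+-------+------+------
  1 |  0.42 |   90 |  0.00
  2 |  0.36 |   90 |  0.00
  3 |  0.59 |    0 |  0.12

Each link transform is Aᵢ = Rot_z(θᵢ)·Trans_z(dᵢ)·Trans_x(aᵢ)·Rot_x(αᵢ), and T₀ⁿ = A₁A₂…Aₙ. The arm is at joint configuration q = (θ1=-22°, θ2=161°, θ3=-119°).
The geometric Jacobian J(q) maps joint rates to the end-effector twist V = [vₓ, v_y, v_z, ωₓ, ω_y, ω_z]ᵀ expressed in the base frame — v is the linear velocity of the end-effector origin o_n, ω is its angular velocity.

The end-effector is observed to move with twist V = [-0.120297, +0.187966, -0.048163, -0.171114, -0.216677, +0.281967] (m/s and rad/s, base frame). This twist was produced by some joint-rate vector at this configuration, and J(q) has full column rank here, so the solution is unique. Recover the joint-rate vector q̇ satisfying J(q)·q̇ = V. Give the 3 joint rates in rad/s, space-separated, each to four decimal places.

o_n = [0.5541, 0.3327, 0.1375]
J₁: ẑ×o_n = [-0.3327, 0.5541, 0.0000], ω = ẑ
J2: z=[-0.3746, -0.9272, 0.0000] o=[0.3894, -0.1573, 0.0000] → [-0.1275, 0.0515, -0.0309, -0.3746, -0.9272, 0.0000]
J3: z=[0.3019, -0.1220, 0.9455] o=[0.0738, -0.0298, 0.1172] → [-0.3452, 0.4480, 0.1680, 0.3019, -0.1220, 0.9455]
q̇ = J⁺·V = [0.5070, 0.2650, -0.2380]

0.5070 0.2650 -0.2380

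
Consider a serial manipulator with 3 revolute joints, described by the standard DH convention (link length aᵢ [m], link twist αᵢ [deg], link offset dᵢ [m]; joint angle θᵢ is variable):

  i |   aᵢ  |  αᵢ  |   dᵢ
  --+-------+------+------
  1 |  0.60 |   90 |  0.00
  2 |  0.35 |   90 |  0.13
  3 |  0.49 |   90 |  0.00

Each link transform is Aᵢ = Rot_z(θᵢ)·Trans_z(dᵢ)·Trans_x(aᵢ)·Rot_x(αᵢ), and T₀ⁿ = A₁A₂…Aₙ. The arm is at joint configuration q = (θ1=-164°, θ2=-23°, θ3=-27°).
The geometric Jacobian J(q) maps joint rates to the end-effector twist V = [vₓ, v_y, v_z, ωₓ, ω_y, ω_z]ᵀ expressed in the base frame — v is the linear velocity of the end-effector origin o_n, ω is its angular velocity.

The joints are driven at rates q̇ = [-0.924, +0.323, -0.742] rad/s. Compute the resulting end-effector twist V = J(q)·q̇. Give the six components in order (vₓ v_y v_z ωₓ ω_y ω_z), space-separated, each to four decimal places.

o_n = [-1.2473, -0.4538, -0.3073]
J₁: ẑ×o_n = [0.4538, -1.2473, 0.0000], ω = ẑ
J2: z=[-0.2756, 0.9613, 0.0000] o=[-0.5768, -0.1654, 0.0000] → [-0.2954, -0.0847, 0.7241, -0.2756, 0.9613, 0.0000]
J3: z=[0.3756, 0.1077, -0.9205] o=[-0.9223, -0.1292, -0.1368] → [-0.3172, 0.3632, -0.0869, 0.3756, 0.1077, -0.9205]
V = J·q̇ = [-0.2794, 0.8556, 0.2984, -0.3677, 0.2306, -0.2410]

-0.2794 0.8556 0.2984 -0.3677 0.2306 -0.2410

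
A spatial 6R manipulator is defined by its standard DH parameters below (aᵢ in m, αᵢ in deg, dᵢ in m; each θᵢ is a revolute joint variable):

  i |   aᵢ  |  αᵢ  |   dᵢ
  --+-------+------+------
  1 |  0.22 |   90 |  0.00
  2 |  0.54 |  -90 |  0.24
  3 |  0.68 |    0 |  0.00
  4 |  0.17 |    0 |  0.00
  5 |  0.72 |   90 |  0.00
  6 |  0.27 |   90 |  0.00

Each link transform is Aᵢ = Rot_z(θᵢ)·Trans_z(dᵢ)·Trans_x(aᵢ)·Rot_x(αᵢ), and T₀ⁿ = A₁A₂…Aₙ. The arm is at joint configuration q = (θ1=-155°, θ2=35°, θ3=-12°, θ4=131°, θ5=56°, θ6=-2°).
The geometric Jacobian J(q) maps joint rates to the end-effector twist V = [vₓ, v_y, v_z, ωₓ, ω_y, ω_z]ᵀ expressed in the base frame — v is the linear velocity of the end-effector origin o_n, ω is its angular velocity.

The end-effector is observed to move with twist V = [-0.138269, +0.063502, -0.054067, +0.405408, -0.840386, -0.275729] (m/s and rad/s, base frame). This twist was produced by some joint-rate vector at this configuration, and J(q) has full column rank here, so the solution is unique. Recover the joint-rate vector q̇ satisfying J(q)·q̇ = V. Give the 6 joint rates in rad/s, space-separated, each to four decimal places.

-0.2940 -0.9280 -0.0820 -0.6390 0.7430 0.0050

o_n = [-0.3676, -0.0099, 0.0707]
J₁: ẑ×o_n = [0.0099, -0.3676, 0.0000], ω = ẑ
J2: z=[-0.4226, 0.9063, 0.0000] o=[-0.1994, -0.0930, 0.0000] → [0.0640, 0.0299, 0.1173, -0.4226, 0.9063, 0.0000]
J3: z=[0.5198, 0.2424, 0.8192] o=[-0.7017, -0.0624, 0.3097] → [-0.1010, 0.3980, -0.0537, 0.5198, 0.2424, 0.8192]
J4: z=[0.5198, 0.2424, 0.8192] o=[-1.2553, -0.1645, 0.6912] → [-0.2771, 1.0497, -0.1348, 0.5198, 0.2424, 0.8192]
J5: z=[0.5198, 0.2424, 0.8192] o=[-1.1312, -0.2708, 0.6440] → [-0.3527, 0.9235, -0.0495, 0.5198, 0.2424, 0.8192]
J6: z=[0.3563, -0.9330, 0.0500] o=[-0.5722, -0.0793, 0.2326] → [0.1476, 0.0679, 0.2157, 0.3563, -0.9330, 0.0500]
q̇ = J⁺·V = [-0.2940, -0.9280, -0.0820, -0.6390, 0.7430, 0.0050]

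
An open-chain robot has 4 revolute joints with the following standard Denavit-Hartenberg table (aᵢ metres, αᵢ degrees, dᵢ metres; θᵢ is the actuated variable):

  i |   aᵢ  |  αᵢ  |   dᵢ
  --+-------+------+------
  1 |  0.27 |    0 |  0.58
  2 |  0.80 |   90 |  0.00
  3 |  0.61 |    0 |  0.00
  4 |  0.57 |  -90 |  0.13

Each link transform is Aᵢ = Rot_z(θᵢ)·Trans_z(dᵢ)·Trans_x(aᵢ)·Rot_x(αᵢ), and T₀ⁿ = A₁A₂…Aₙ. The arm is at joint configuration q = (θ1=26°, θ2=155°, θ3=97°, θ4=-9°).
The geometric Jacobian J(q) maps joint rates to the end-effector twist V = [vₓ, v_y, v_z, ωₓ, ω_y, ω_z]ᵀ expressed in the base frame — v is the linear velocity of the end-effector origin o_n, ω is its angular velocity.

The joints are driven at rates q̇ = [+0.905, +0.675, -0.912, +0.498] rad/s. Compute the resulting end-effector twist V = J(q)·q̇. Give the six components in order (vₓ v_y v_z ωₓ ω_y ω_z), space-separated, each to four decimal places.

o_n = [-0.5050, 0.2353, 1.7551]
J₁: ẑ×o_n = [-0.2353, -0.5050, 0.0000], ω = ẑ
J2: z=[0.0000, 0.0000, 1.0000] o=[0.2427, 0.1184, 0.5800] → [-0.1170, -0.7477, 0.0000, 0.0000, 0.0000, 1.0000]
J3: z=[-0.0175, 0.9998, 0.0000] o=[-0.5572, 0.1044, 0.5800] → [1.1749, 0.0205, -0.0544, -0.0175, 0.9998, 0.0000]
J4: z=[-0.0175, 0.9998, 0.0000] o=[-0.4829, 0.1057, 1.1855] → [0.5696, 0.0099, 0.0199, -0.0175, 0.9998, 0.0000]
V = J·q̇ = [-1.0798, -0.9755, 0.0596, 0.0072, -0.4139, 1.5800]

-1.0798 -0.9755 0.0596 0.0072 -0.4139 1.5800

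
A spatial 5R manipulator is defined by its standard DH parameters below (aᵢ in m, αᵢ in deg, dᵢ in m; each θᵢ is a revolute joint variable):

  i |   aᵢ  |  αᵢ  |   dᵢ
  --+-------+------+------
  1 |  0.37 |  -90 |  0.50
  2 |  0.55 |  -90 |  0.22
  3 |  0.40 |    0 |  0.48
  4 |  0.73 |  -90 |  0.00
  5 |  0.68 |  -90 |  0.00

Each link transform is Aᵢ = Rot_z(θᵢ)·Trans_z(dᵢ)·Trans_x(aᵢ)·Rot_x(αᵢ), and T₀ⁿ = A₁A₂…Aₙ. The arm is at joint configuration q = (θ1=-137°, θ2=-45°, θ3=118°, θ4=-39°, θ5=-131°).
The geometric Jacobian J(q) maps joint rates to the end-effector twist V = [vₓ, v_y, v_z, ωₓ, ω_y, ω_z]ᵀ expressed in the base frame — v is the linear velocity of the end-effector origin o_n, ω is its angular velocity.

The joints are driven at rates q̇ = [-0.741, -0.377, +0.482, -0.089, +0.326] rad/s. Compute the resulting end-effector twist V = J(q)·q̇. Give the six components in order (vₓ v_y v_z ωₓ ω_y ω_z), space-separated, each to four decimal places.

-0.5918 0.9628 0.0977 -0.3373 0.2860 -1.2452

o_n = [-1.2804, -0.6309, 0.0921]
J₁: ẑ×o_n = [0.6309, -1.2804, 0.0000], ω = ẑ
J2: z=[0.6820, -0.7314, 0.0000] o=[-0.2706, -0.2523, 0.5000] → [0.2983, 0.2782, -0.9967, 0.6820, -0.7314, 0.0000]
J3: z=[-0.5171, -0.4822, -0.7071] o=[-0.4050, -0.6785, 0.8889] → [0.4179, 0.2070, -0.4468, -0.5171, -0.4822, -0.7071]
J4: z=[-0.5171, -0.4822, -0.7071] o=[-0.7970, -0.5611, 0.4167] → [0.1072, 0.1740, -0.1970, -0.5171, -0.4822, -0.7071]
J5: z=[0.3775, 0.6129, -0.6941] o=[-1.3577, -0.1042, 0.5152] → [-0.6249, 0.1061, -0.2462, 0.3775, 0.6129, -0.6941]
V = J·q̇ = [-0.5918, 0.9628, 0.0977, -0.3373, 0.2860, -1.2452]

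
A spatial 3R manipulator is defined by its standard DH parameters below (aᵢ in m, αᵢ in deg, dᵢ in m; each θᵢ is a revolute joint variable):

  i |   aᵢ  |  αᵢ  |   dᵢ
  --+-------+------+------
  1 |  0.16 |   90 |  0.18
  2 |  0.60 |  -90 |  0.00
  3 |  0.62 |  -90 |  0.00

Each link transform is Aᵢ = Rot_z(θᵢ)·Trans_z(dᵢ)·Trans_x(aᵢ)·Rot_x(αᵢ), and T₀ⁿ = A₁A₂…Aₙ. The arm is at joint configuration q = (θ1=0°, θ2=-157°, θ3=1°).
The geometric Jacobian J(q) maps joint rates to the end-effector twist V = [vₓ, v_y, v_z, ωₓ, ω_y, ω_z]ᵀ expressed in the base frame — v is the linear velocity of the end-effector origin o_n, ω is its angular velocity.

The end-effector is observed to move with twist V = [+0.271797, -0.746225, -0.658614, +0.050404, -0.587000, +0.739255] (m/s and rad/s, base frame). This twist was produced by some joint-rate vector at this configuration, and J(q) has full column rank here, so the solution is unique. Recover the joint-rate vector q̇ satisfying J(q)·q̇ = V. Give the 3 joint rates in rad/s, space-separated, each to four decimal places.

0.8580 0.5870 0.1290

o_n = [-0.9629, 0.0108, -0.2967]
J₁: ẑ×o_n = [-0.0108, -0.9629, 0.0000], ω = ẑ
J2: z=[0.0000, -1.0000, 0.0000] o=[0.1600, 0.0000, 0.1800] → [0.4767, -0.0000, -1.1229, 0.0000, -1.0000, 0.0000]
J3: z=[0.3907, -0.0000, -0.9205] o=[-0.3923, -0.0000, -0.0544] → [0.0100, 0.6199, 0.0042, 0.3907, -0.0000, -0.9205]
q̇ = J⁺·V = [0.8580, 0.5870, 0.1290]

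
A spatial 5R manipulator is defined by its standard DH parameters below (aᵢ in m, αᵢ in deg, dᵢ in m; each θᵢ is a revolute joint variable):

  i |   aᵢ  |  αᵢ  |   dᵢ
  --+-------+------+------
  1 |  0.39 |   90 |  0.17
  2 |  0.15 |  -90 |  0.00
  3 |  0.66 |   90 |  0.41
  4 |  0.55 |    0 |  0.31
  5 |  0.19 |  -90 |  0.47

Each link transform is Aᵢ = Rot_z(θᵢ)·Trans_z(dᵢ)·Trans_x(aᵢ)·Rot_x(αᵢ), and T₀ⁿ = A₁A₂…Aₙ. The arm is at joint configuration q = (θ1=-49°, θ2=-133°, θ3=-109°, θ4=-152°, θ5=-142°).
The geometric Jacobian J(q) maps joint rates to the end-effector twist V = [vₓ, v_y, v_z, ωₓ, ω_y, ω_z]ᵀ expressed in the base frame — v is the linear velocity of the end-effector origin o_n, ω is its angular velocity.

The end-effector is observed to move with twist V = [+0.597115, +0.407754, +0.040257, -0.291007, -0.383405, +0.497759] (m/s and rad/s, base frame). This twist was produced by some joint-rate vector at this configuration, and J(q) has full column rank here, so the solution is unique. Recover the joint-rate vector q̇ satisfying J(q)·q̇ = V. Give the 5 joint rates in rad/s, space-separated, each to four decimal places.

0.6180 0.4640 0.1540 -0.7280 0.7060

o_n = [0.7236, -0.8080, 0.4377]
J₁: ẑ×o_n = [0.8080, 0.7236, -0.0000], ω = ẑ
J2: z=[-0.7547, -0.6561, 0.0000] o=[0.2559, -0.2943, 0.1700] → [-0.1756, 0.2020, 0.6945, -0.7547, -0.6561, 0.0000]
J3: z=[0.4798, -0.5520, -0.6820] o=[0.1887, -0.2171, 0.0603] → [-0.6113, -0.5458, 0.0117, 0.4798, -0.5520, -0.6820]
J4: z=[0.6688, -0.2731, 0.6915] o=[0.0106, -0.9634, -0.0622] → [-0.2440, 0.1587, 0.2986, 0.6688, -0.2731, 0.6915]
J5: z=[0.6688, -0.2731, 0.6915] o=[0.3699, -0.5230, 0.2127] → [0.1357, 0.0941, -0.0940, 0.6688, -0.2731, 0.6915]
q̇ = J⁺·V = [0.6180, 0.4640, 0.1540, -0.7280, 0.7060]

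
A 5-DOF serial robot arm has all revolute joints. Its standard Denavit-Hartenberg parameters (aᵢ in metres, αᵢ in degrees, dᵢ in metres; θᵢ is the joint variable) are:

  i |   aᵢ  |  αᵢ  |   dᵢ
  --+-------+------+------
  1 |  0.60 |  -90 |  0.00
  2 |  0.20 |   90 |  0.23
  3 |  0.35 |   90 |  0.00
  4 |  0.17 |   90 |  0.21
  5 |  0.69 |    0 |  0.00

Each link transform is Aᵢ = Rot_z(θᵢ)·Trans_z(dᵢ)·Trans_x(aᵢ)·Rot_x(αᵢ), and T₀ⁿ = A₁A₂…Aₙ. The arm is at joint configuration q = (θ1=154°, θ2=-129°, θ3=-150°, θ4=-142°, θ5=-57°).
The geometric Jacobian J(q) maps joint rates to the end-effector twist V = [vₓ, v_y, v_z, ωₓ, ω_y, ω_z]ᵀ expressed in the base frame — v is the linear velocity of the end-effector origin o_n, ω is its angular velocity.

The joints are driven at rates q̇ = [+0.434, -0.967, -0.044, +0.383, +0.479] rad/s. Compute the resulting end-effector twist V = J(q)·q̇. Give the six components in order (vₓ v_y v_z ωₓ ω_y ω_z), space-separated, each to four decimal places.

0.0302 -0.5036 0.1684 0.4829 0.3073 0.2738

o_n = [-0.4958, 0.2966, 0.5641]
J₁: ẑ×o_n = [-0.2966, -0.4958, 0.0000], ω = ẑ
J2: z=[-0.4384, -0.8988, 0.0000] o=[-0.5393, 0.2630, 0.0000] → [-0.5070, 0.2473, 0.0244, -0.4384, -0.8988, 0.0000]
J3: z=[0.6985, -0.3407, -0.6293] o=[-0.5270, 0.0011, 0.1554] → [0.0467, -0.3051, 0.2170, 0.6985, -0.3407, -0.6293]
J4: z=[-0.6625, -0.6404, -0.3886] o=[-0.6217, 0.2420, -0.0801] → [-0.3914, 0.3778, 0.0445, -0.6625, -0.6404, -0.3886]
J5: z=[0.7171, -0.6922, -0.0816] o=[-0.7977, 0.0510, -0.0057] → [-0.3744, -0.4332, 0.3851, 0.7171, -0.6922, -0.0816]
V = J·q̇ = [0.0302, -0.5036, 0.1684, 0.4829, 0.3073, 0.2738]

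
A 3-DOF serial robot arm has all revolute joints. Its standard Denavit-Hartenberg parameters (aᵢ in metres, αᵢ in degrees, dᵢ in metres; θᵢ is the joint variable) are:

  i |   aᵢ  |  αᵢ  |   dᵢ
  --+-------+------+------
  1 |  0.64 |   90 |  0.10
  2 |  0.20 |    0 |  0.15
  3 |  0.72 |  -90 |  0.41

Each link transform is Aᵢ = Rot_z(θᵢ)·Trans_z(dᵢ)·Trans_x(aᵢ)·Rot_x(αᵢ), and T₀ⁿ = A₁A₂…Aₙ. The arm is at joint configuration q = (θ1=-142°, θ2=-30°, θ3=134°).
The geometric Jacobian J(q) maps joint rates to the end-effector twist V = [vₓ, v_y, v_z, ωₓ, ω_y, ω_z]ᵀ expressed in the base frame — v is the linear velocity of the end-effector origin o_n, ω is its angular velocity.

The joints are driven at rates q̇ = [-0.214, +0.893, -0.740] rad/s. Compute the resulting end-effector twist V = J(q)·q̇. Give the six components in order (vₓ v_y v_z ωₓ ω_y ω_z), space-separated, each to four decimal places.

o_n = [-0.8483, 0.0479, 0.6986]
J₁: ẑ×o_n = [-0.0479, -0.8483, 0.0000], ω = ẑ
J2: z=[-0.6157, 0.7880, 0.0000] o=[-0.5043, -0.3940, 0.1000] → [0.4717, 0.3685, -0.0010, -0.6157, 0.7880, 0.0000]
J3: z=[-0.6157, 0.7880, 0.0000] o=[-0.7332, -0.3825, 0.0000] → [0.5505, 0.4301, -0.1742, -0.6157, 0.7880, 0.0000]
V = J·q̇ = [0.0241, 0.1924, 0.1280, -0.0942, 0.1206, -0.2140]

0.0241 0.1924 0.1280 -0.0942 0.1206 -0.2140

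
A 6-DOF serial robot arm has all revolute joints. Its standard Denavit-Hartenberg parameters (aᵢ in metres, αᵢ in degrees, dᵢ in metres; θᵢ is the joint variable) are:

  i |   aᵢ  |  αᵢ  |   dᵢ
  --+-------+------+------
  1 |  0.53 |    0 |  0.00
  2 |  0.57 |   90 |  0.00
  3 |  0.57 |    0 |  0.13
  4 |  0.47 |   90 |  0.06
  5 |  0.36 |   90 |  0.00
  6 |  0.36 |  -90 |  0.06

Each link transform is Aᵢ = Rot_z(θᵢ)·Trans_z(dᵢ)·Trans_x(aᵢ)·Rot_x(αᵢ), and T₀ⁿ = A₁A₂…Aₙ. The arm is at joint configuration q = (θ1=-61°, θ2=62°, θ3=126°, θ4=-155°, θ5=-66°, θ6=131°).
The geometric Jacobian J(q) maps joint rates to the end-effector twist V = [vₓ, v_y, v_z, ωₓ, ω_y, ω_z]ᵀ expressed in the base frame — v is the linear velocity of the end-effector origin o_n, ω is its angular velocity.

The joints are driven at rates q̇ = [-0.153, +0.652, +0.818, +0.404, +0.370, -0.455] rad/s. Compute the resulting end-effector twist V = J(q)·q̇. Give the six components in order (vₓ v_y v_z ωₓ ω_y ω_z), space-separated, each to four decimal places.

0.1741 0.3343 -0.0805 0.2087 -1.4036 -0.0261

o_n = [0.7682, -0.5071, -0.0022]
J₁: ẑ×o_n = [0.5071, 0.7682, -0.0000], ω = ẑ
J2: z=[0.0000, 0.0000, 1.0000] o=[0.2569, -0.4635, 0.0000] → [0.0436, 0.5113, -0.0000, 0.0000, 0.0000, 1.0000]
J3: z=[0.0175, -0.9998, 0.0000] o=[0.8269, -0.4536, 0.0000] → [0.0022, 0.0000, -0.0596, 0.0175, -0.9998, 0.0000]
J4: z=[0.0175, -0.9998, 0.0000] o=[0.4941, -0.5894, 0.4611] → [0.4633, 0.0081, 0.2755, 0.0175, -0.9998, 0.0000]
J5: z=[-0.4847, -0.0085, -0.8746] o=[0.9062, -0.6422, 0.2333] → [0.1202, 0.0065, -0.0667, -0.4847, -0.0085, -0.8746]
J6: z=[-0.8060, 0.3927, 0.4429] o=[1.0285, -0.3112, 0.1623] → [0.0222, -0.2479, 0.2601, -0.8060, 0.3927, 0.4429]
V = J·q̇ = [0.1741, 0.3343, -0.0805, 0.2087, -1.4036, -0.0261]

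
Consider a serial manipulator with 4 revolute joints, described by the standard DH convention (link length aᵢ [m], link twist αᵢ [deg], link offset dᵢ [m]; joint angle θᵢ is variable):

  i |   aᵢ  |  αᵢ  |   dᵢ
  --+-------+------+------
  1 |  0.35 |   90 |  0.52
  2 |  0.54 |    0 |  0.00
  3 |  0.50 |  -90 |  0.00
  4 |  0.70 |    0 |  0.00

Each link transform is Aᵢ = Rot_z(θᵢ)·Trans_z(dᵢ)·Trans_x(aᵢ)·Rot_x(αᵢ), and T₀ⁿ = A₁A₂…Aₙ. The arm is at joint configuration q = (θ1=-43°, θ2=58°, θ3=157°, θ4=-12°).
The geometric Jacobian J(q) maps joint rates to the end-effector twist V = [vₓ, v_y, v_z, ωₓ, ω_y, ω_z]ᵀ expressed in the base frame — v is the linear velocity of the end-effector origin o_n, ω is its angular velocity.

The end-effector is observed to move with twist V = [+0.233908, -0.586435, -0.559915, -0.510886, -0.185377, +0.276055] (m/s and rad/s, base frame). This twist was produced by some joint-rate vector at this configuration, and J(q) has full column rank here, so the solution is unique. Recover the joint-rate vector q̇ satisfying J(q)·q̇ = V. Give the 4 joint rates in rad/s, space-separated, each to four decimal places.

o_n = [-0.3437, 0.1215, 0.2984]
J₁: ẑ×o_n = [-0.1215, -0.3437, 0.0000], ω = ẑ
J2: z=[-0.6820, -0.7314, 0.0000] o=[0.2560, -0.2387, 0.5200] → [0.1620, -0.1511, -0.6843, -0.6820, -0.7314, 0.0000]
J3: z=[-0.6820, -0.7314, 0.0000] o=[0.4653, -0.4339, 0.9779] → [0.4970, -0.4634, -0.9705, -0.6820, -0.7314, 0.0000]
J4: z=[0.4195, -0.3912, -0.8192] o=[0.1657, -0.1545, 0.6912] → [0.3798, 0.5821, -0.0835, 0.4195, -0.3912, -0.8192]
q̇ = J⁺·V = [-0.0770, -0.4410, 0.9250, -0.4310]

-0.0770 -0.4410 0.9250 -0.4310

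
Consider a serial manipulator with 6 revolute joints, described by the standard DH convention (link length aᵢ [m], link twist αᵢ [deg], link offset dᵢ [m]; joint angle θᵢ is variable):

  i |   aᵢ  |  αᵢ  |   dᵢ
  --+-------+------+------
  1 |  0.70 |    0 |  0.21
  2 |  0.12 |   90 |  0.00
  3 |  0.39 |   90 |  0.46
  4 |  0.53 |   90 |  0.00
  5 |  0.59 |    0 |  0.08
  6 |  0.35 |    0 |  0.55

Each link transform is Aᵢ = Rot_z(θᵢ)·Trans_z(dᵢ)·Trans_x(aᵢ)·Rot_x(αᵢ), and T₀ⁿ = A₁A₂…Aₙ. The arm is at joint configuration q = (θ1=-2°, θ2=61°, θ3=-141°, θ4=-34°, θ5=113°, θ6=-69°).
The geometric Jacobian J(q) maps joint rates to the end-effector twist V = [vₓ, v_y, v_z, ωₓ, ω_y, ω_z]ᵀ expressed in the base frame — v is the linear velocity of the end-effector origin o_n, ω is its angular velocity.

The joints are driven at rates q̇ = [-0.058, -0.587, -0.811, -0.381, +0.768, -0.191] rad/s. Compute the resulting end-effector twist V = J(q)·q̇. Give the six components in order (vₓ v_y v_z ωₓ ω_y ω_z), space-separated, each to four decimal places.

o_n = [-0.0091, -0.4844, 0.5097]
J₁: ẑ×o_n = [0.4844, -0.0091, 0.0000], ω = ẑ
J2: z=[0.0000, 0.0000, 1.0000] o=[0.6996, -0.0244, 0.2100] → [0.4600, -0.7087, 0.0000, 0.0000, 0.0000, 1.0000]
J3: z=[0.8572, -0.5150, 0.0000] o=[0.7614, 0.0784, 0.2100] → [-0.1543, -0.2569, -0.8792, 0.8572, -0.5150, 0.0000]
J4: z=[-0.3241, -0.5394, 0.7771] o=[0.9996, -0.4183, -0.0354] → [-0.2427, -0.6072, -0.5227, -0.3241, -0.5394, 0.7771]
J5: z=[-0.4868, 0.7995, 0.3519] o=[0.5697, -0.5583, -0.3120] → [0.6309, 0.1963, 0.4267, -0.4868, 0.7995, 0.3519]
J6: z=[-0.4868, 0.7995, 0.3519] o=[0.5417, -0.7264, 0.2585] → [0.1156, -0.0716, 0.3225, -0.4868, 0.7995, 0.3519]
V = J·q̇ = [0.3820, 1.0206, 1.1783, -0.8526, 1.0845, -0.7380]

0.3820 1.0206 1.1783 -0.8526 1.0845 -0.7380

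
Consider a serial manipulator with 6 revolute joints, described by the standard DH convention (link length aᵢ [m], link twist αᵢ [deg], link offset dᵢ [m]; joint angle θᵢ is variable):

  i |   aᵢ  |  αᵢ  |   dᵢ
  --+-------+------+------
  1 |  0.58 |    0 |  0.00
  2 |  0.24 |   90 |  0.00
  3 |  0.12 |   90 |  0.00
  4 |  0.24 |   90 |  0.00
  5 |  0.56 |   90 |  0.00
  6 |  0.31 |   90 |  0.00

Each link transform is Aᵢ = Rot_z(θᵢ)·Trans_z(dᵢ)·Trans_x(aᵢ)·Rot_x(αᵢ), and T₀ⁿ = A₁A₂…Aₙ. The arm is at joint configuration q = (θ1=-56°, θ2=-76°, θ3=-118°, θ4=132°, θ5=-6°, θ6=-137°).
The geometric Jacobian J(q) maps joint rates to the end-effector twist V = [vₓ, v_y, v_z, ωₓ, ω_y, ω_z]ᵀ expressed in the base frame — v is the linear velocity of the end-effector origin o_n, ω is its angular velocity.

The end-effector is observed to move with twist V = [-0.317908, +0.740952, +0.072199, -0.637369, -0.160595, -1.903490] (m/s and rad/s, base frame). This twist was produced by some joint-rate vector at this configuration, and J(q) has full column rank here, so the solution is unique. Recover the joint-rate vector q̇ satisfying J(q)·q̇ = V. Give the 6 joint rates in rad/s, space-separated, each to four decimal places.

-0.1370 -0.6380 -0.2420 -0.6000 0.9570 0.4140

o_n = [-0.1991, -0.6389, 0.3540]
J₁: ẑ×o_n = [0.6389, -0.1991, 0.0000], ω = ẑ
J2: z=[0.0000, 0.0000, 1.0000] o=[0.3243, -0.4808, 0.0000] → [0.1581, -0.5234, 0.0000, 0.0000, 0.0000, 1.0000]
J3: z=[-0.7431, 0.6691, 0.0000] o=[0.1637, -0.6592, 0.0000] → [0.2369, 0.2631, 0.2277, -0.7431, 0.6691, 0.0000]
J4: z=[0.5908, 0.6562, 0.4695] o=[0.2014, -0.6173, -0.1060] → [0.3120, -0.4598, 0.2501, 0.5908, 0.6562, 0.4695]
J5: z=[-0.2638, 0.7070, -0.6562] o=[0.0184, -0.5540, 0.0358] → [0.1693, 0.2267, 0.1762, -0.2638, 0.7070, -0.6562]
J6: z=[-0.5079, -0.6801, -0.5287] o=[-0.4408, -0.4455, 0.3374] → [-0.1136, -0.1193, 0.2626, -0.5079, -0.6801, -0.5287]
q̇ = J⁺·V = [-0.1370, -0.6380, -0.2420, -0.6000, 0.9570, 0.4140]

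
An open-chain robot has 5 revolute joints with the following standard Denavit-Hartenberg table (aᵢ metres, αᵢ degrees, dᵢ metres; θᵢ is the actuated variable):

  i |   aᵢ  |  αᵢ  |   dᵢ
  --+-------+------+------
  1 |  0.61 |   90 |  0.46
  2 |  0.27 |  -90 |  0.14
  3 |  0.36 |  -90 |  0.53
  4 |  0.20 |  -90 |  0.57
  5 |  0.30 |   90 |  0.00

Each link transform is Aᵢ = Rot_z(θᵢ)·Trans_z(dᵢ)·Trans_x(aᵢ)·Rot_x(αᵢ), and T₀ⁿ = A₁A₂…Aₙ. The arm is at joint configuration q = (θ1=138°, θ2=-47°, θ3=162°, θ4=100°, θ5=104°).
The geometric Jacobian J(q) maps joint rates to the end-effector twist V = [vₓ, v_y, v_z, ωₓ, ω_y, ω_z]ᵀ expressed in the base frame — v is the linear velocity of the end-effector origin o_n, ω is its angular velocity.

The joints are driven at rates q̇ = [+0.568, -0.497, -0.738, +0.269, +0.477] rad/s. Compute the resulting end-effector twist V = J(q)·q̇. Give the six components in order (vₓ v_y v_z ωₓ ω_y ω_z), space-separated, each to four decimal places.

o_n = [-0.4022, 0.7669, 0.8365]
J₁: ẑ×o_n = [-0.7669, -0.4022, 0.0000], ω = ẑ
J2: z=[0.6691, 0.7431, 0.0000] o=[-0.4533, 0.4082, 0.4600] → [0.2798, -0.2519, 0.2020, 0.6691, 0.7431, 0.0000]
J3: z=[-0.5435, 0.4894, 0.6820] o=[-0.4965, 0.6354, 0.2625] → [0.1912, 0.3763, -0.1176, -0.5435, 0.4894, 0.6820]
J4: z=[0.7930, 0.5658, 0.2260] o=[-0.6855, 0.6559, 0.8744] → [-0.0466, 0.0941, -0.0722, 0.7930, 0.5658, 0.2260]
J5: z=[-0.3654, 0.7386, -0.5666] o=[-0.1360, 0.9050, 0.8447] → [-0.0843, 0.1478, 0.2471, -0.3654, 0.7386, -0.5666]
V = J·q̇ = [-0.7685, -0.2851, 0.0848, 0.1075, -0.2260, -0.1448]

-0.7685 -0.2851 0.0848 0.1075 -0.2260 -0.1448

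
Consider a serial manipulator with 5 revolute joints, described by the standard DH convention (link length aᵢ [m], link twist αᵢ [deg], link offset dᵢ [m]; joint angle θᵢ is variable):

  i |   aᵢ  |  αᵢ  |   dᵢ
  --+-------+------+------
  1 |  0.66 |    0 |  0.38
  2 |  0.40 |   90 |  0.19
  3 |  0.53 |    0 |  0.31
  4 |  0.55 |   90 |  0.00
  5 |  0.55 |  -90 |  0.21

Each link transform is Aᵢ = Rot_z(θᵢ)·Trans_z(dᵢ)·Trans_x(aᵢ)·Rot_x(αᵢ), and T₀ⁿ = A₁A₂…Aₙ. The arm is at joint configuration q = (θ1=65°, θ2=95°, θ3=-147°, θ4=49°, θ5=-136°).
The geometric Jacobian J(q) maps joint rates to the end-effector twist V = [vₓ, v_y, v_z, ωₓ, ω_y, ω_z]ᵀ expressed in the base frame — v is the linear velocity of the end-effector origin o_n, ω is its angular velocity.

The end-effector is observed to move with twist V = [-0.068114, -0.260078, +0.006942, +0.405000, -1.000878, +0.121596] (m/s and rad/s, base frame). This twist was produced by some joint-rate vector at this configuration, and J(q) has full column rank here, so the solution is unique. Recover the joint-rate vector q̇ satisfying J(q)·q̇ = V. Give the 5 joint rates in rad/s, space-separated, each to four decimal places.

o_n = [0.5117, 0.4368, 0.1577]
J₁: ẑ×o_n = [-0.4368, 0.5117, 0.0000], ω = ẑ
J2: z=[0.0000, 0.0000, 1.0000] o=[0.2789, 0.5982, 0.3800] → [0.1614, 0.2328, -0.0000, 0.0000, 0.0000, 1.0000]
J3: z=[0.3420, 0.9397, 0.0000] o=[-0.0969, 0.7350, 0.5700] → [-0.3874, 0.1410, -0.6739, 0.3420, 0.9397, 0.0000]
J4: z=[0.3420, 0.9397, 0.0000] o=[0.4268, 0.8742, 0.2813] → [-0.1162, 0.0423, -0.2294, 0.3420, 0.9397, 0.0000]
J5: z=[0.9305, -0.3387, 0.1392] o=[0.4987, 0.8481, -0.2633] → [-0.0853, -0.3900, -0.3783, 0.9305, -0.3387, 0.1392]
q̇ = J⁺·V = [0.2720, -0.2520, -0.2230, -0.5790, 0.7300]

0.2720 -0.2520 -0.2230 -0.5790 0.7300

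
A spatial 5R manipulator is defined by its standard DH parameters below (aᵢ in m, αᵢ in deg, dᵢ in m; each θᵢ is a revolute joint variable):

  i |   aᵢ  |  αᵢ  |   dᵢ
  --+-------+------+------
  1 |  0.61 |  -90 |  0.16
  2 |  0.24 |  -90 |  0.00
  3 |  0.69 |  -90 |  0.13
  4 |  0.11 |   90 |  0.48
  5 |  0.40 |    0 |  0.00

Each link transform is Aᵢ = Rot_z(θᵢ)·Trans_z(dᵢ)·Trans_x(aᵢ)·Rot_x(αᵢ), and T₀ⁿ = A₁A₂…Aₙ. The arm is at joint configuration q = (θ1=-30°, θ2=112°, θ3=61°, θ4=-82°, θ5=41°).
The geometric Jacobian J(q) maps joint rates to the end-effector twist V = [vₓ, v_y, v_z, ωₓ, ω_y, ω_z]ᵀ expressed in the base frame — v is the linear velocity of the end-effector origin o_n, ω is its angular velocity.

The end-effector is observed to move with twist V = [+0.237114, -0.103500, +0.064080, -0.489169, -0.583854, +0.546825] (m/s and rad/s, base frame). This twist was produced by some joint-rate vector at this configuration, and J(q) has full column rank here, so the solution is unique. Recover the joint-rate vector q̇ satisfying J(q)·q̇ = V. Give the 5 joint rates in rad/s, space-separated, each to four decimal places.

o_n = [-0.3951, -0.9422, 0.4051]
J₁: ẑ×o_n = [0.9422, -0.3951, 0.0000], ω = ẑ
J2: z=[0.5000, 0.8660, 0.0000] o=[0.5283, -0.3050, 0.1600] → [0.2123, -0.1225, 0.4811, 0.5000, 0.8660, 0.0000]
J3: z=[-0.8030, 0.4636, 0.3746] o=[0.4504, -0.2600, -0.0625] → [0.4723, 0.0587, 0.9398, -0.8030, 0.4636, 0.3746]
J4: z=[0.0413, -0.5837, 0.8109] o=[-0.0642, -0.6598, -0.3240] → [-0.1965, -0.2985, -0.2048, 0.0413, -0.5837, 0.8109]
J5: z=[0.4771, 0.7247, 0.4973] o=[-0.1410, -0.8996, 0.0992] → [0.2429, -0.2723, 0.1639, 0.4771, 0.7247, 0.4973]
q̇ = J⁺·V = [0.3680, 0.0050, 0.2740, 0.4680, -0.6100]

0.3680 0.0050 0.2740 0.4680 -0.6100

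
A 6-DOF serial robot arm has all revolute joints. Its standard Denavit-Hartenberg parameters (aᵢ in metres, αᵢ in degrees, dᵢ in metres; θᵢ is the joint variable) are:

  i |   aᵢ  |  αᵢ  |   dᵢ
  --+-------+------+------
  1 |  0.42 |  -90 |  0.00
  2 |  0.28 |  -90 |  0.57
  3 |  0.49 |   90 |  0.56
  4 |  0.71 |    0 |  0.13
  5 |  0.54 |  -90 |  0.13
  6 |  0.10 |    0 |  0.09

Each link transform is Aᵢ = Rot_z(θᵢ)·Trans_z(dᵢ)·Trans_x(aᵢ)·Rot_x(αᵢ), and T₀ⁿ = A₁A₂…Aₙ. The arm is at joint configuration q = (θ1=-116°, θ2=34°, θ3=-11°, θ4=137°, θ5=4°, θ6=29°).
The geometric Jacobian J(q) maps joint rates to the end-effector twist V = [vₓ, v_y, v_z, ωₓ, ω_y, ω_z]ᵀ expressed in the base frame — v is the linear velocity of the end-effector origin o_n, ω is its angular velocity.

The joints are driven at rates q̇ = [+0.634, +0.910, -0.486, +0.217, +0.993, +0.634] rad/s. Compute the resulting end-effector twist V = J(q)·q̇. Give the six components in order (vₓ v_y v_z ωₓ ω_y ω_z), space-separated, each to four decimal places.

o_n = [0.8696, 0.2587, -0.9543]
J₁: ẑ×o_n = [-0.2587, 0.8696, 0.0000], ω = ẑ
J2: z=[0.8988, -0.4384, 0.0000] o=[-0.1841, -0.3775, 0.0000] → [0.4183, 0.8577, 1.0337, 0.8988, -0.4384, 0.0000]
J3: z=[0.2451, 0.5026, -0.8290] o=[0.2264, -0.8360, -0.1566] → [0.5066, -0.3377, -0.0549, 0.2451, 0.5026, -0.8290]
J4: z=[0.9516, -0.2881, 0.1067] o=[0.2729, -0.9539, -0.8898] → [-0.1108, 0.1250, 1.3259, 0.9516, -0.2881, 0.1067]
J5: z=[0.9516, -0.2881, 0.1067] o=[0.6115, -0.3248, -0.9923] → [-0.0732, -0.0087, 0.6296, 0.9516, -0.2881, 0.1067]
J6: z=[-0.0739, 0.1224, 0.9897] o=[0.8963, 0.1506, -1.0298] → [-0.0977, -0.0208, -0.0047, -0.0739, 0.1224, 0.9897]
V = J·q̇ = [-0.1882, 1.5012, 1.8772, 1.8034, -0.9143, 1.7935]

-0.1882 1.5012 1.8772 1.8034 -0.9143 1.7935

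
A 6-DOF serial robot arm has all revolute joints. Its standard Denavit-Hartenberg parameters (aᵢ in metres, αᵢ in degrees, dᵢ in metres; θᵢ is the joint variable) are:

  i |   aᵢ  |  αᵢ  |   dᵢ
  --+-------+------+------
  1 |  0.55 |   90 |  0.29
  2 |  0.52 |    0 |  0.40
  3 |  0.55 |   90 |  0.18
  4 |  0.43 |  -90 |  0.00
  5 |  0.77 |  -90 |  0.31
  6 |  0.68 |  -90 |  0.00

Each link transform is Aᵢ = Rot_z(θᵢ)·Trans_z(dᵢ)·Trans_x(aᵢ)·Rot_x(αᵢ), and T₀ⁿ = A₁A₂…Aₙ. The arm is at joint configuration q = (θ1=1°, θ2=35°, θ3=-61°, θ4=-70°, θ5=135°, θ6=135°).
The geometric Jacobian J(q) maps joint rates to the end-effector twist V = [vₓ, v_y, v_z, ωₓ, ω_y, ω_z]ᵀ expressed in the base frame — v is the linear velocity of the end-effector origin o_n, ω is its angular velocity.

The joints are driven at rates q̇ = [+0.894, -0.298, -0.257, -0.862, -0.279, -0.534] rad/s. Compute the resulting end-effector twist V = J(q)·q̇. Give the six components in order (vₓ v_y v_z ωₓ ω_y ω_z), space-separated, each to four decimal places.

o_n = [1.4902, -0.2837, 0.5675]
J₁: ẑ×o_n = [0.2837, 1.4902, -0.0000], ω = ẑ
J2: z=[0.0175, -0.9998, 0.0000] o=[0.5499, 0.0096, 0.2900] → [-0.2774, -0.0048, 0.9350, 0.0175, -0.9998, 0.0000]
J3: z=[0.0175, -0.9998, 0.0000] o=[0.9828, -0.3829, 0.5883] → [0.0208, 0.0004, 0.5090, 0.0175, -0.9998, 0.0000]
J4: z=[-0.4383, -0.0077, -0.8988] o=[1.4802, -0.5543, 0.3472] → [0.2415, 0.0876, -0.1185, -0.4383, -0.0077, -0.8988]
J5: z=[0.8504, -0.3272, -0.4119] o=[1.6053, -0.1479, 0.2827] → [-0.1491, -0.1948, -0.1531, 0.8504, -0.3272, -0.4119]
J6: z=[-0.5157, -0.6736, -0.5295] o=[1.9492, -0.7597, 0.7260] → [0.3588, 0.1613, -0.5546, -0.5157, -0.6736, -0.5295]
V = J·q̇ = [-0.0272, 1.2262, 0.0316, 0.4062, 1.0125, 2.0665]

-0.0272 1.2262 0.0316 0.4062 1.0125 2.0665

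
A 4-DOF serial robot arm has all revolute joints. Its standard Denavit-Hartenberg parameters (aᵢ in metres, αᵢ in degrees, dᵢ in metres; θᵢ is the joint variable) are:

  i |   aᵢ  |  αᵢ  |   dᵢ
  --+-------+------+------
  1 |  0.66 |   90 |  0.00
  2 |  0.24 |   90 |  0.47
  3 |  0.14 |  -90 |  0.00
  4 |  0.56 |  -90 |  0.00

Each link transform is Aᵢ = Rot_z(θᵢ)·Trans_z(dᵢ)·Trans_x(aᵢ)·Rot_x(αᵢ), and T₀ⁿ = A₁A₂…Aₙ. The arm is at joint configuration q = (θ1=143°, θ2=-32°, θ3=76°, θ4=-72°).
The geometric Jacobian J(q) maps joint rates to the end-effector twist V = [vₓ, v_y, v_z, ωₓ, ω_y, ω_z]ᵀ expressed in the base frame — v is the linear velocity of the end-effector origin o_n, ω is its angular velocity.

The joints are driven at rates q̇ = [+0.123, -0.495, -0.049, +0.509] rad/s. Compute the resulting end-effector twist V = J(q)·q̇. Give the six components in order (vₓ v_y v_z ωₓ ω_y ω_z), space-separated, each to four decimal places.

o_n = [-0.0499, 1.0064, -0.6190]
J₁: ẑ×o_n = [-1.0064, -0.0499, 0.0000], ω = ẑ
J2: z=[0.6018, 0.7986, 0.0000] o=[-0.5271, 0.3972, 0.0000] → [-0.4943, 0.3725, -0.0145, 0.6018, 0.7986, 0.0000]
J3: z=[0.4232, -0.3189, -0.8480] o=[-0.4068, 0.8950, -0.1272] → [0.2513, -0.0945, 0.1610, 0.4232, -0.3189, -0.8480]
J4: z=[0.8028, -0.3020, 0.5142] o=[-0.3480, 1.0208, -0.1451] → [0.1505, 0.5337, 0.0785, 0.8028, -0.3020, 0.5142]
V = J·q̇ = [0.1852, 0.0857, 0.0392, 0.0900, -0.5334, 0.4263]

0.1852 0.0857 0.0392 0.0900 -0.5334 0.4263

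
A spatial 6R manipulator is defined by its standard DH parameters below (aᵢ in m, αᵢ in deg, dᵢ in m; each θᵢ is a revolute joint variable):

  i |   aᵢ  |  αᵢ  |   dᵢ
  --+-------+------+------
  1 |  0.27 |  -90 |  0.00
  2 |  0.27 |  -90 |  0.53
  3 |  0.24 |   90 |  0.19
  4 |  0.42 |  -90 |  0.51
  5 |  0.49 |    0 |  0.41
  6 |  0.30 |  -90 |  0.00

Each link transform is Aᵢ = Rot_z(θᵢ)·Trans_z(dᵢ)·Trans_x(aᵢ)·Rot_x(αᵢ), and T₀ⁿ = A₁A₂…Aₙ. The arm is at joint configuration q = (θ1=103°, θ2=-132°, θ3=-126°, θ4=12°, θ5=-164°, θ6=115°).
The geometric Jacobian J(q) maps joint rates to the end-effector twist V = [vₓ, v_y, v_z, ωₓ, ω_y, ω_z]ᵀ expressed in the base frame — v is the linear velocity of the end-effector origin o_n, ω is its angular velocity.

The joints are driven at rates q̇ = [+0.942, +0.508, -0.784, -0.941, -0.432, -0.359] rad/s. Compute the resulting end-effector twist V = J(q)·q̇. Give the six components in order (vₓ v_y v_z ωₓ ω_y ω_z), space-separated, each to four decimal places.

o_n = [-0.5081, 1.0525, -0.0374]
J₁: ẑ×o_n = [-1.0525, -0.5081, 0.0000], ω = ẑ
J2: z=[-0.9744, -0.2250, 0.0000] o=[-0.0607, 0.2631, 0.0000] → [0.0084, -0.0365, -0.8698, -0.9744, -0.2250, 0.0000]
J3: z=[-0.1672, 0.7241, 0.6691] o=[-0.5365, -0.0322, 0.2006] → [-0.8982, -0.0208, -0.2019, -0.1672, 0.7241, 0.6691]
J4: z=[0.4509, 0.6597, -0.6012] o=[-0.7787, 0.1537, 0.2229] → [0.3686, -0.0453, 0.2268, 0.4509, 0.6597, -0.6012]
J5: z=[0.0188, 0.6664, 0.7453] o=[-0.9235, 0.6360, -0.2047] → [-0.1989, 0.3065, -0.2690, 0.0188, 0.6664, 0.7453]
J6: z=[0.0188, 0.6664, 0.7453] o=[-0.4346, 0.8348, 0.1554] → [-0.2908, -0.0512, 0.0531, 0.0188, 0.6664, 0.7453]
V = J·q̇ = [-0.4395, -0.5523, -0.3999, -0.8031, -1.8299, 0.3936]

-0.4395 -0.5523 -0.3999 -0.8031 -1.8299 0.3936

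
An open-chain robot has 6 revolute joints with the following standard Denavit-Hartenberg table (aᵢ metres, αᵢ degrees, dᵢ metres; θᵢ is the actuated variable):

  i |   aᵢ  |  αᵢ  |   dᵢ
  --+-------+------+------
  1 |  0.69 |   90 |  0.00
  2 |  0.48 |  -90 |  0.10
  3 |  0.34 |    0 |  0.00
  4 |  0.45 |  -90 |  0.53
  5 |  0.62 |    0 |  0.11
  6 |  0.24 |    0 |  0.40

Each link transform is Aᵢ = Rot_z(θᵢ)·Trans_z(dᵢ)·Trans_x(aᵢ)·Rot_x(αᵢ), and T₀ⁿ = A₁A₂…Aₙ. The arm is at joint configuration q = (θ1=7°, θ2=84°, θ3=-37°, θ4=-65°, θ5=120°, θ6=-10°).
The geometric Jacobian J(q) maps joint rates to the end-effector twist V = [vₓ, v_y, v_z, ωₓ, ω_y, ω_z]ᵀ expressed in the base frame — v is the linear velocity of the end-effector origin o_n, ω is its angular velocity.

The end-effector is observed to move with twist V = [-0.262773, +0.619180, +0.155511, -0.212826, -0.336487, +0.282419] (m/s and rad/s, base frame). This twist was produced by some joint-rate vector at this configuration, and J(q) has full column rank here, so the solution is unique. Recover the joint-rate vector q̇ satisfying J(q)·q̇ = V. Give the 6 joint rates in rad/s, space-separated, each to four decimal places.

o_n = [1.0997, -0.3358, 1.2073]
J₁: ẑ×o_n = [0.3358, 1.0997, -0.0000], ω = ẑ
J2: z=[0.1219, -0.9925, 0.0000] o=[0.6849, 0.0841, 0.0000] → [-1.1983, -0.1471, 0.3606, 0.1219, -0.9925, 0.0000]
J3: z=[-0.9871, -0.1212, 0.1045] o=[0.7468, -0.0091, 0.4774] → [-0.0543, 0.7574, 0.3653, -0.9871, -0.1212, 0.1045]
J4: z=[-0.9871, -0.1212, 0.1045] o=[0.8000, -0.2087, 0.7474] → [-0.0424, 0.4853, 0.1618, -0.9871, -0.1212, 0.1045]
J5: z=[0.1268, -0.1939, 0.9728] o=[0.3207, -0.7110, 0.7098] → [-0.4615, 0.6947, 0.1986, 0.1268, -0.1939, 0.9728]
J6: z=[0.1268, -0.1939, 0.9728] o=[0.8344, -0.3655, 0.8248] → [-0.1030, 0.2096, 0.0552, 0.1268, -0.1939, 0.9728]
q̇ = J⁺·V = [0.5490, 0.3700, -0.0380, 0.2610, 0.0710, -0.3690]

0.5490 0.3700 -0.0380 0.2610 0.0710 -0.3690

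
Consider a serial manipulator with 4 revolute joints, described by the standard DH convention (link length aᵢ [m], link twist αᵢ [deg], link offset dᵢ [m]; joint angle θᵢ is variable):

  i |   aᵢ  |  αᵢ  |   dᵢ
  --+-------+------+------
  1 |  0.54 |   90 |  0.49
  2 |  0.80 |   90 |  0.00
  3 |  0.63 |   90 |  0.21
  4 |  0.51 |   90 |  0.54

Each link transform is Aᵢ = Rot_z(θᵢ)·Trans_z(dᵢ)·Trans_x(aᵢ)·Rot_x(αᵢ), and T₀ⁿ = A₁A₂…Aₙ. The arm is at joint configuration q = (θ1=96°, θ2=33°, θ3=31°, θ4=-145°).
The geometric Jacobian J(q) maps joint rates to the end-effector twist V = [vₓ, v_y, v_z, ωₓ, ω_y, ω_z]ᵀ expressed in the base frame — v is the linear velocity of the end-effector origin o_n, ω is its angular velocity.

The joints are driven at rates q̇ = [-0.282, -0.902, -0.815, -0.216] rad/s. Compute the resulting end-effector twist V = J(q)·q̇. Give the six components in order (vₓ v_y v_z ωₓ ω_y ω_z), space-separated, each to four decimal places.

-0.0268 0.5434 -1.1748 -0.6568 -0.6092 0.3409

o_n = [-0.5138, 1.5064, 1.2455]
J₁: ẑ×o_n = [-1.5064, -0.5138, 0.0000], ω = ẑ
J2: z=[0.9945, 0.1045, 0.0000] o=[-0.0564, 0.5370, 0.4900] → [0.0790, -0.7513, 1.0118, 0.9945, 0.1045, 0.0000]
J3: z=[-0.0569, 0.5417, -0.8387] o=[-0.1266, 1.2043, 0.9257] → [0.4265, 0.3430, 0.1926, -0.0569, 0.5417, -0.8387]
J4: z=[-0.8976, 0.3400, 0.2805] o=[0.1368, 1.8024, 1.0437] → [0.1516, -0.0014, 0.4869, -0.8976, 0.3400, 0.2805]
V = J·q̇ = [-0.0268, 0.5434, -1.1748, -0.6568, -0.6092, 0.3409]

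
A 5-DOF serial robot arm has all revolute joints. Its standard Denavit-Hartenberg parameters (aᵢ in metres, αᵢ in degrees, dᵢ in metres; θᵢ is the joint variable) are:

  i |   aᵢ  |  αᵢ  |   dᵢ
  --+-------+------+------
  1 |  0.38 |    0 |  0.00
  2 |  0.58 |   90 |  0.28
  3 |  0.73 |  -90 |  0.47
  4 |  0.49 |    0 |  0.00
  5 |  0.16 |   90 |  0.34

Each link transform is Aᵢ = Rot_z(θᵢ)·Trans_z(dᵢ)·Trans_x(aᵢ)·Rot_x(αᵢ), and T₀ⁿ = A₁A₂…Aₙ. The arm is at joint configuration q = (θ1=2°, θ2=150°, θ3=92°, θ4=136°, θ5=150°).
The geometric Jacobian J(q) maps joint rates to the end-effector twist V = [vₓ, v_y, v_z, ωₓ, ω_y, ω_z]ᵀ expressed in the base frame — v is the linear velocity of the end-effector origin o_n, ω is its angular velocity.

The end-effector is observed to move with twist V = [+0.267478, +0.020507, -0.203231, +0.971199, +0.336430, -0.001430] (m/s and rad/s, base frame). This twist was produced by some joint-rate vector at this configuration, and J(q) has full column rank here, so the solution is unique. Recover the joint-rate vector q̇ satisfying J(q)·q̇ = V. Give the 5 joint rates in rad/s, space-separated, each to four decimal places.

0.4080 -0.3850 0.7530 0.1290 0.5710

o_n = [0.3137, 0.3694, 0.6895]
J₁: ẑ×o_n = [-0.3694, 0.3137, 0.0000], ω = ẑ
J2: z=[0.0000, 0.0000, 1.0000] o=[0.3798, 0.0133, 0.0000] → [-0.3561, -0.0660, 0.0000, 0.0000, 0.0000, 1.0000]
J3: z=[0.4695, 0.8829, 0.0000] o=[-0.1323, 0.2856, 0.2800] → [0.3616, -0.1922, -0.3545, 0.4695, 0.8829, 0.0000]
J4: z=[0.8824, -0.4692, -0.0349] o=[0.1108, 0.6886, 1.0096] → [0.1390, 0.2753, -0.1865, 0.8824, -0.4692, -0.0349]
J5: z=[0.8824, -0.4692, -0.0349] o=[-0.0599, 0.3938, 0.6573] → [-0.0160, -0.0415, 0.1537, 0.8824, -0.4692, -0.0349]
q̇ = J⁺·V = [0.4080, -0.3850, 0.7530, 0.1290, 0.5710]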